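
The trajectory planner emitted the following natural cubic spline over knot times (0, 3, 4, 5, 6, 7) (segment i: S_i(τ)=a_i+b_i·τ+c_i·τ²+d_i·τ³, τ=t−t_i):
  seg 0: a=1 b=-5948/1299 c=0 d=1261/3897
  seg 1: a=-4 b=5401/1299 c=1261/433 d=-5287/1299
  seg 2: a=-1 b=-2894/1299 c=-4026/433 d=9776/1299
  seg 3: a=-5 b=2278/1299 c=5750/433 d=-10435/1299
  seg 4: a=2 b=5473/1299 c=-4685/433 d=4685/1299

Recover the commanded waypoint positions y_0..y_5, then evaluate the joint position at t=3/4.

y_0 = S_0(0) = a_0 = 1
y_1 = S_1(0) = a_1 = -4
y_2 = S_2(0) = a_2 = -1
y_3 = S_3(0) = a_3 = -5
y_4 = S_4(0) = a_4 = 2
y_5 = S_4(1) = -1
t_q=3/4 is in segment 0 (τ=3/4); S_0(τ)=-63673/27712

y_0=1 y_1=-4 y_2=-1 y_3=-5 y_4=2 y_5=-1
S(3/4) = -63673/27712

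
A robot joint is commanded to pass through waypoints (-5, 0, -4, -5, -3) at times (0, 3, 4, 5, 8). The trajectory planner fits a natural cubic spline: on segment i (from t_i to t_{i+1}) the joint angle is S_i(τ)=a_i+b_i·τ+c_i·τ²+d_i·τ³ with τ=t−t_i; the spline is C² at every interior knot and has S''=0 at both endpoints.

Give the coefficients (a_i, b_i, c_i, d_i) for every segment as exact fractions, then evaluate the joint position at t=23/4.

  seg 0: a=-5 b=497/120 c=0 d=-11/40
  seg 1: a=0 b=-197/60 c=-99/40 d=211/120
  seg 2: a=-4 b=-71/24 c=14/5 d=-101/120
  seg 3: a=-5 b=7/60 c=11/40 d=-11/360
S(23/4) = -12213/2560

Δ: Δ0=5/3, Δ1=-4, Δ2=-1, Δ3=2/3
row 1: diag=8, rhs=-34; c'=1/8, d'=-17/4
row 2: denom=4−1·1/8=31/8; d'=(18−1·-17/4)/(31/8)=178/31
row 3: denom=8−1·8/31=240/31; d'=(10−1·178/31)/(240/31)=11/20
back: M3=11/20
back: M2=178/31−8/31·11/20=28/5
back: M1=-17/4−1/8·28/5=-99/20
M: M0=0, M1=-99/20, M2=28/5, M3=11/20, M4=0
seg 0: a=-5, c=M0/2=0, d=(M1−M0)/(6·3)=-11/40, b=Δ0−h0·(2M0+M1)/6=497/120
seg 1: a=0, c=M1/2=-99/40, d=(M2−M1)/(6·1)=211/120, b=Δ1−h1·(2M1+M2)/6=-197/60
seg 2: a=-4, c=M2/2=14/5, d=(M3−M2)/(6·1)=-101/120, b=Δ2−h2·(2M2+M3)/6=-71/24
seg 3: a=-5, c=M3/2=11/40, d=(M4−M3)/(6·3)=-11/360, b=Δ3−h3·(2M3+M4)/6=7/60
t_q=23/4 → seg 3, τ=3/4; S=-5+7/60·τ+11/40·τ²+-11/360·τ³=-12213/2560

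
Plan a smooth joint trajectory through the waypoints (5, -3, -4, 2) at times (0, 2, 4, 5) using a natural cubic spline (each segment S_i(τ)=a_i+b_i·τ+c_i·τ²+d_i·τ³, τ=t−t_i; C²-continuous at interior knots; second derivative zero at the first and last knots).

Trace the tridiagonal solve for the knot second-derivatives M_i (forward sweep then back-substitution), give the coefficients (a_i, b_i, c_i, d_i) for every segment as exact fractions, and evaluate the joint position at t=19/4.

  seg 0: a=5 b=-48/11 c=0 d=1/11
  seg 1: a=-3 b=-36/11 c=6/11 d=37/88
  seg 2: a=-4 b=87/22 c=135/44 d=-45/44
S(19/4) = 733/2816

Δ: Δ0=-4, Δ1=-1/2, Δ2=6
row 1: diag=8, rhs=21; c'=1/4, d'=21/8
row 2: denom=6−2·1/4=11/2; d'=(39−2·21/8)/(11/2)=135/22
back: M2=135/22
back: M1=21/8−1/4·135/22=12/11
M: M0=0, M1=12/11, M2=135/22, M3=0
seg 0: a=5, c=M0/2=0, d=(M1−M0)/(6·2)=1/11, b=Δ0−h0·(2M0+M1)/6=-48/11
seg 1: a=-3, c=M1/2=6/11, d=(M2−M1)/(6·2)=37/88, b=Δ1−h1·(2M1+M2)/6=-36/11
seg 2: a=-4, c=M2/2=135/44, d=(M3−M2)/(6·1)=-45/44, b=Δ2−h2·(2M2+M3)/6=87/22
t_q=19/4 → seg 2, τ=3/4; S=-4+87/22·τ+135/44·τ²+-45/44·τ³=733/2816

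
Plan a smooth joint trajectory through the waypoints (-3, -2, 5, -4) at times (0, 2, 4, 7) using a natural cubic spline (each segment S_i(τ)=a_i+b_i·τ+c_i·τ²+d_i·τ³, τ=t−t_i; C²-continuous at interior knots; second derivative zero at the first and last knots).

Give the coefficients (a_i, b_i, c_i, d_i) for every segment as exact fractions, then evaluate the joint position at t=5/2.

  seg 0: a=-3 b=-12/19 c=0 d=43/152
  seg 1: a=-2 b=105/38 c=129/76 d=-101/152
  seg 2: a=5 b=30/19 c=-87/38 d=29/114
S(5/2) = -337/1216

Δ: Δ0=1/2, Δ1=7/2, Δ2=-3
row 1: diag=8, rhs=18; c'=1/4, d'=9/4
row 2: denom=10−2·1/4=19/2; d'=(-39−2·9/4)/(19/2)=-87/19
back: M2=-87/19
back: M1=9/4−1/4·-87/19=129/38
M: M0=0, M1=129/38, M2=-87/19, M3=0
seg 0: a=-3, c=M0/2=0, d=(M1−M0)/(6·2)=43/152, b=Δ0−h0·(2M0+M1)/6=-12/19
seg 1: a=-2, c=M1/2=129/76, d=(M2−M1)/(6·2)=-101/152, b=Δ1−h1·(2M1+M2)/6=105/38
seg 2: a=5, c=M2/2=-87/38, d=(M3−M2)/(6·3)=29/114, b=Δ2−h2·(2M2+M3)/6=30/19
t_q=5/2 → seg 1, τ=1/2; S=-2+105/38·τ+129/76·τ²+-101/152·τ³=-337/1216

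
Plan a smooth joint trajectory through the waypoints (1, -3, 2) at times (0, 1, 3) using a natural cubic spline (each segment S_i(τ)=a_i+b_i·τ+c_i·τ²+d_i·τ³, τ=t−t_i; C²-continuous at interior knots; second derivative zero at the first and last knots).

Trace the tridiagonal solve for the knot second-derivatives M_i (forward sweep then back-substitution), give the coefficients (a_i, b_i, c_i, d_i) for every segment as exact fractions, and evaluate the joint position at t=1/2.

  seg 0: a=1 b=-61/12 c=0 d=13/12
  seg 1: a=-3 b=-11/6 c=13/4 d=-13/24
S(1/2) = -45/32

Δ: Δ0=-4, Δ1=5/2
row 1: diag=6, rhs=39; c'=1/3, d'=13/2
back: M1=13/2
M: M0=0, M1=13/2, M2=0
seg 0: a=1, c=M0/2=0, d=(M1−M0)/(6·1)=13/12, b=Δ0−h0·(2M0+M1)/6=-61/12
seg 1: a=-3, c=M1/2=13/4, d=(M2−M1)/(6·2)=-13/24, b=Δ1−h1·(2M1+M2)/6=-11/6
t_q=1/2 → seg 0, τ=1/2; S=1+-61/12·τ+0·τ²+13/12·τ³=-45/32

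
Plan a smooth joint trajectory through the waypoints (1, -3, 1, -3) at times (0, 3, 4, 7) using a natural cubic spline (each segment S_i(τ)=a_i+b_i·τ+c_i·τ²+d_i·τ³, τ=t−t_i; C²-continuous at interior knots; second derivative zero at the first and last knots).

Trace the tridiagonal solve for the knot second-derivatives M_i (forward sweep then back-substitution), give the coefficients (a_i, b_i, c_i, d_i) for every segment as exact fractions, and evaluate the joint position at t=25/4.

Δ: Δ0=-4/3, Δ1=4, Δ2=-4/3
row 1: diag=8, rhs=32; c'=1/8, d'=4
row 2: denom=8−1·1/8=63/8; d'=(-32−1·4)/(63/8)=-32/7
back: M2=-32/7
back: M1=4−1/8·-32/7=32/7
M: M0=0, M1=32/7, M2=-32/7, M3=0
seg 0: a=1, c=M0/2=0, d=(M1−M0)/(6·3)=16/63, b=Δ0−h0·(2M0+M1)/6=-76/21
seg 1: a=-3, c=M1/2=16/7, d=(M2−M1)/(6·1)=-32/21, b=Δ1−h1·(2M1+M2)/6=68/21
seg 2: a=1, c=M2/2=-16/7, d=(M3−M2)/(6·3)=16/63, b=Δ2−h2·(2M2+M3)/6=68/21
t_q=25/4 → seg 2, τ=9/4; S=1+68/21·τ+-16/7·τ²+16/63·τ³=-11/28

  seg 0: a=1 b=-76/21 c=0 d=16/63
  seg 1: a=-3 b=68/21 c=16/7 d=-32/21
  seg 2: a=1 b=68/21 c=-16/7 d=16/63
S(25/4) = -11/28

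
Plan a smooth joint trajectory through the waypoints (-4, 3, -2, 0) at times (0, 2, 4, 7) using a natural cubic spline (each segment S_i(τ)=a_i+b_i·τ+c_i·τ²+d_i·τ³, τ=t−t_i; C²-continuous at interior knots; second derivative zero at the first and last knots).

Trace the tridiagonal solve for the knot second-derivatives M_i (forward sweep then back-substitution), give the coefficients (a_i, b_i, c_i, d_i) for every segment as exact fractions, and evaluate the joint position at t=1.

  seg 0: a=-4 b=299/57 c=0 d=-199/456
  seg 1: a=3 b=1/114 c=-199/76 d=311/456
  seg 2: a=-2 b=-130/57 c=28/19 d=-28/171
S(1) = 123/152

Δ: Δ0=7/2, Δ1=-5/2, Δ2=2/3
row 1: diag=8, rhs=-36; c'=1/4, d'=-9/2
row 2: denom=10−2·1/4=19/2; d'=(19−2·-9/2)/(19/2)=56/19
back: M2=56/19
back: M1=-9/2−1/4·56/19=-199/38
M: M0=0, M1=-199/38, M2=56/19, M3=0
seg 0: a=-4, c=M0/2=0, d=(M1−M0)/(6·2)=-199/456, b=Δ0−h0·(2M0+M1)/6=299/57
seg 1: a=3, c=M1/2=-199/76, d=(M2−M1)/(6·2)=311/456, b=Δ1−h1·(2M1+M2)/6=1/114
seg 2: a=-2, c=M2/2=28/19, d=(M3−M2)/(6·3)=-28/171, b=Δ2−h2·(2M2+M3)/6=-130/57
t_q=1 → seg 0, τ=1; S=-4+299/57·τ+0·τ²+-199/456·τ³=123/152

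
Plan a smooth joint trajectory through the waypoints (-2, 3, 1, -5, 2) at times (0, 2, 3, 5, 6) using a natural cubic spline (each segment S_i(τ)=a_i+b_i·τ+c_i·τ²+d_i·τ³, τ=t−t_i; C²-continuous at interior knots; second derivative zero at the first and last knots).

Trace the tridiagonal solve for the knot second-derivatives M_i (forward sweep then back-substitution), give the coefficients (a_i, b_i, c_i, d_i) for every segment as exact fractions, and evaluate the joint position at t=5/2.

  seg 0: a=-2 b=701/186 c=0 d=-59/186
  seg 1: a=3 b=-7/186 c=-59/31 d=-11/186
  seg 2: a=1 b=-374/93 c=-129/62 d=241/186
  seg 3: a=-5 b=298/93 c=353/62 d=-353/186
S(5/2) = 1239/496

Δ: Δ0=5/2, Δ1=-2, Δ2=-3, Δ3=7
row 1: diag=6, rhs=-27; c'=1/6, d'=-9/2
row 2: denom=6−1·1/6=35/6; d'=(-6−1·-9/2)/(35/6)=-9/35
row 3: denom=6−2·12/35=186/35; d'=(60−2·-9/35)/(186/35)=353/31
back: M3=353/31
back: M2=-9/35−12/35·353/31=-129/31
back: M1=-9/2−1/6·-129/31=-118/31
M: M0=0, M1=-118/31, M2=-129/31, M3=353/31, M4=0
seg 0: a=-2, c=M0/2=0, d=(M1−M0)/(6·2)=-59/186, b=Δ0−h0·(2M0+M1)/6=701/186
seg 1: a=3, c=M1/2=-59/31, d=(M2−M1)/(6·1)=-11/186, b=Δ1−h1·(2M1+M2)/6=-7/186
seg 2: a=1, c=M2/2=-129/62, d=(M3−M2)/(6·2)=241/186, b=Δ2−h2·(2M2+M3)/6=-374/93
seg 3: a=-5, c=M3/2=353/62, d=(M4−M3)/(6·1)=-353/186, b=Δ3−h3·(2M3+M4)/6=298/93
t_q=5/2 → seg 1, τ=1/2; S=3+-7/186·τ+-59/31·τ²+-11/186·τ³=1239/496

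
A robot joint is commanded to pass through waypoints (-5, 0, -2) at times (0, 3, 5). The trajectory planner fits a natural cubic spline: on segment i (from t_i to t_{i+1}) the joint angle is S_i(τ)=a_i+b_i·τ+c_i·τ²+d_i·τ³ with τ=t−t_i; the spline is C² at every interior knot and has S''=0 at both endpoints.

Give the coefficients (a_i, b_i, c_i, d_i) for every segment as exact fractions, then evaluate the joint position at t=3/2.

  seg 0: a=-5 b=37/15 c=0 d=-4/45
  seg 1: a=0 b=1/15 c=-4/5 d=2/15
S(3/2) = -8/5

Δ: Δ0=5/3, Δ1=-1
row 1: diag=10, rhs=-16; c'=1/5, d'=-8/5
back: M1=-8/5
M: M0=0, M1=-8/5, M2=0
seg 0: a=-5, c=M0/2=0, d=(M1−M0)/(6·3)=-4/45, b=Δ0−h0·(2M0+M1)/6=37/15
seg 1: a=0, c=M1/2=-4/5, d=(M2−M1)/(6·2)=2/15, b=Δ1−h1·(2M1+M2)/6=1/15
t_q=3/2 → seg 0, τ=3/2; S=-5+37/15·τ+0·τ²+-4/45·τ³=-8/5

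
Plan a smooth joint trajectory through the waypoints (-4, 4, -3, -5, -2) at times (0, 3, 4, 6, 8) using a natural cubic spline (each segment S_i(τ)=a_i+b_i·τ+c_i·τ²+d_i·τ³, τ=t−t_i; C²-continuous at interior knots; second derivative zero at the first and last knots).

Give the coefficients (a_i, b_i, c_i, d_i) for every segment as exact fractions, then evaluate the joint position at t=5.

  seg 0: a=-4 b=6967/1032 c=0 d=-1405/3096
  seg 1: a=4 b=-2839/516 c=-1405/344 d=2669/1032
  seg 2: a=-3 b=-6101/1032 c=158/43 d=-2515/4128
  seg 3: a=-5 b=761/516 c=13/688 d=-13/4128
S(5) = -8045/1376

Δ: Δ0=8/3, Δ1=-7, Δ2=-1, Δ3=3/2
row 1: diag=8, rhs=-58; c'=1/8, d'=-29/4
row 2: denom=6−1·1/8=47/8; d'=(36−1·-29/4)/(47/8)=346/47
row 3: denom=8−2·16/47=344/47; d'=(15−2·346/47)/(344/47)=13/344
back: M3=13/344
back: M2=346/47−16/47·13/344=316/43
back: M1=-29/4−1/8·316/43=-1405/172
M: M0=0, M1=-1405/172, M2=316/43, M3=13/344, M4=0
seg 0: a=-4, c=M0/2=0, d=(M1−M0)/(6·3)=-1405/3096, b=Δ0−h0·(2M0+M1)/6=6967/1032
seg 1: a=4, c=M1/2=-1405/344, d=(M2−M1)/(6·1)=2669/1032, b=Δ1−h1·(2M1+M2)/6=-2839/516
seg 2: a=-3, c=M2/2=158/43, d=(M3−M2)/(6·2)=-2515/4128, b=Δ2−h2·(2M2+M3)/6=-6101/1032
seg 3: a=-5, c=M3/2=13/688, d=(M4−M3)/(6·2)=-13/4128, b=Δ3−h3·(2M3+M4)/6=761/516
t_q=5 → seg 2, τ=1; S=-3+-6101/1032·τ+158/43·τ²+-2515/4128·τ³=-8045/1376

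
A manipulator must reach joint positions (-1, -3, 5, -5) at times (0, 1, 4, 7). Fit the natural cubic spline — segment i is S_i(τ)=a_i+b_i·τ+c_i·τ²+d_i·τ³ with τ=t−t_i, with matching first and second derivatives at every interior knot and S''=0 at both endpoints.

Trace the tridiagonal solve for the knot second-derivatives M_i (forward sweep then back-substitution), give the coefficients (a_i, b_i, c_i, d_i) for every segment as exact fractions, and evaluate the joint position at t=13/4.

  seg 0: a=-1 b=-248/87 c=0 d=74/87
  seg 1: a=-3 b=-26/87 c=74/29 d=-136/261
  seg 2: a=5 b=82/87 c=-62/29 d=62/261
S(13/4) = 96/29

Δ: Δ0=-2, Δ1=8/3, Δ2=-10/3
row 1: diag=8, rhs=28; c'=3/8, d'=7/2
row 2: denom=12−3·3/8=87/8; d'=(-36−3·7/2)/(87/8)=-124/29
back: M2=-124/29
back: M1=7/2−3/8·-124/29=148/29
M: M0=0, M1=148/29, M2=-124/29, M3=0
seg 0: a=-1, c=M0/2=0, d=(M1−M0)/(6·1)=74/87, b=Δ0−h0·(2M0+M1)/6=-248/87
seg 1: a=-3, c=M1/2=74/29, d=(M2−M1)/(6·3)=-136/261, b=Δ1−h1·(2M1+M2)/6=-26/87
seg 2: a=5, c=M2/2=-62/29, d=(M3−M2)/(6·3)=62/261, b=Δ2−h2·(2M2+M3)/6=82/87
t_q=13/4 → seg 1, τ=9/4; S=-3+-26/87·τ+74/29·τ²+-136/261·τ³=96/29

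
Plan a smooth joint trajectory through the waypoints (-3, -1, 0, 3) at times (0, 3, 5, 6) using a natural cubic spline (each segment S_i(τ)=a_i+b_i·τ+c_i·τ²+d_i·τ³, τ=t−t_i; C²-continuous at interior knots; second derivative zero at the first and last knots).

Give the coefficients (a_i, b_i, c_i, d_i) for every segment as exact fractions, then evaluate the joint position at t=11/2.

  seg 0: a=-3 b=83/84 c=0 d=-1/28
  seg 1: a=-1 b=1/42 c=-9/28 d=47/168
  seg 2: a=0 b=44/21 c=19/14 d=-19/42
S(11/2) = 149/112

Δ: Δ0=2/3, Δ1=1/2, Δ2=3
row 1: diag=10, rhs=-1; c'=1/5, d'=-1/10
row 2: denom=6−2·1/5=28/5; d'=(15−2·-1/10)/(28/5)=19/7
back: M2=19/7
back: M1=-1/10−1/5·19/7=-9/14
M: M0=0, M1=-9/14, M2=19/7, M3=0
seg 0: a=-3, c=M0/2=0, d=(M1−M0)/(6·3)=-1/28, b=Δ0−h0·(2M0+M1)/6=83/84
seg 1: a=-1, c=M1/2=-9/28, d=(M2−M1)/(6·2)=47/168, b=Δ1−h1·(2M1+M2)/6=1/42
seg 2: a=0, c=M2/2=19/14, d=(M3−M2)/(6·1)=-19/42, b=Δ2−h2·(2M2+M3)/6=44/21
t_q=11/2 → seg 2, τ=1/2; S=0+44/21·τ+19/14·τ²+-19/42·τ³=149/112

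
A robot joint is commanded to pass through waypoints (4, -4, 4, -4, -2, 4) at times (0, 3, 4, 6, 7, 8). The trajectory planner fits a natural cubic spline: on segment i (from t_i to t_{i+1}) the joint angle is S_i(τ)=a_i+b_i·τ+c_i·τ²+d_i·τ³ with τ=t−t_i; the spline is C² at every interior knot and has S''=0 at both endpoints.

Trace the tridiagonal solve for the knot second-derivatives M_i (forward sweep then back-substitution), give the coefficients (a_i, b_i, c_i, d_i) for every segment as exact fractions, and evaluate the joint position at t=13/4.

Δ: Δ0=-8/3, Δ1=8, Δ2=-4, Δ3=2, Δ4=6
row 1: diag=8, rhs=64; c'=1/8, d'=8
row 2: denom=6−1·1/8=47/8; d'=(-72−1·8)/(47/8)=-640/47
row 3: denom=6−2·16/47=250/47; d'=(36−2·-640/47)/(250/47)=1486/125
row 4: denom=4−1·47/250=953/250; d'=(24−1·1486/125)/(953/250)=3028/953
back: M4=3028/953
back: M3=1486/125−47/250·3028/953=10760/953
back: M2=-640/47−16/47·10760/953=-16640/953
back: M1=8−1/8·-16640/953=9704/953
M: M0=0, M1=9704/953, M2=-16640/953, M3=10760/953, M4=3028/953, M5=0
seg 0: a=4, c=M0/2=0, d=(M1−M0)/(6·3)=4852/8577, b=Δ0−h0·(2M0+M1)/6=-22180/2859
seg 1: a=-4, c=M1/2=4852/953, d=(M2−M1)/(6·1)=-13172/2859, b=Δ1−h1·(2M1+M2)/6=21488/2859
seg 2: a=4, c=M2/2=-8320/953, d=(M3−M2)/(6·2)=6850/2859, b=Δ2−h2·(2M2+M3)/6=11084/2859
seg 3: a=-4, c=M3/2=5380/953, d=(M4−M3)/(6·1)=-3866/2859, b=Δ3−h3·(2M3+M4)/6=-6556/2859
seg 4: a=-2, c=M4/2=1514/953, d=(M5−M4)/(6·1)=-1514/2859, b=Δ4−h4·(2M4+M5)/6=14126/2859
t_q=13/4 → seg 1, τ=1/4; S=-4+21488/2859·τ+4852/953·τ²+-13172/2859·τ³=-28587/15248

  seg 0: a=4 b=-22180/2859 c=0 d=4852/8577
  seg 1: a=-4 b=21488/2859 c=4852/953 d=-13172/2859
  seg 2: a=4 b=11084/2859 c=-8320/953 d=6850/2859
  seg 3: a=-4 b=-6556/2859 c=5380/953 d=-3866/2859
  seg 4: a=-2 b=14126/2859 c=1514/953 d=-1514/2859
S(13/4) = -28587/15248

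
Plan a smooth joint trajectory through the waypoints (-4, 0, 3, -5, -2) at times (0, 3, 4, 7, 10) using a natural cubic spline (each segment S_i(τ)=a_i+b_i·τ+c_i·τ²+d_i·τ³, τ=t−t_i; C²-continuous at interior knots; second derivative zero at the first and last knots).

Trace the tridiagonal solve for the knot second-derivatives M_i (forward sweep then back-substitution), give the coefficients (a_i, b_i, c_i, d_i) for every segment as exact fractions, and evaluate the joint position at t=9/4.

Δ: Δ0=4/3, Δ1=3, Δ2=-8/3, Δ3=1
row 1: diag=8, rhs=10; c'=1/8, d'=5/4
row 2: denom=8−1·1/8=63/8; d'=(-34−1·5/4)/(63/8)=-94/21
row 3: denom=12−3·8/21=76/7; d'=(22−3·-94/21)/(76/7)=62/19
back: M3=62/19
back: M2=-94/21−8/21·62/19=-326/57
back: M1=5/4−1/8·-326/57=112/57
M: M0=0, M1=112/57, M2=-326/57, M3=62/19, M4=0
seg 0: a=-4, c=M0/2=0, d=(M1−M0)/(6·3)=56/513, b=Δ0−h0·(2M0+M1)/6=20/57
seg 1: a=0, c=M1/2=56/57, d=(M2−M1)/(6·1)=-73/57, b=Δ1−h1·(2M1+M2)/6=188/57
seg 2: a=3, c=M2/2=-163/57, d=(M3−M2)/(6·3)=256/513, b=Δ2−h2·(2M2+M3)/6=27/19
seg 3: a=-5, c=M3/2=31/19, d=(M4−M3)/(6·3)=-31/171, b=Δ3−h3·(2M3+M4)/6=-43/19
t_q=9/4 → seg 0, τ=9/4; S=-4+20/57·τ+0·τ²+56/513·τ³=-299/152

  seg 0: a=-4 b=20/57 c=0 d=56/513
  seg 1: a=0 b=188/57 c=56/57 d=-73/57
  seg 2: a=3 b=27/19 c=-163/57 d=256/513
  seg 3: a=-5 b=-43/19 c=31/19 d=-31/171
S(9/4) = -299/152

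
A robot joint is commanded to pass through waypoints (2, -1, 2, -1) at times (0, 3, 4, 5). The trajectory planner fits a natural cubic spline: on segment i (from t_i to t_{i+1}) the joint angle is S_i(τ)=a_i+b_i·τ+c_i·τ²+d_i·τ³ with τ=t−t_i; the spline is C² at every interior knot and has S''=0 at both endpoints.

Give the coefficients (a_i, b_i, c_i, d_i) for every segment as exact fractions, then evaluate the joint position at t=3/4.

  seg 0: a=2 b=-97/31 c=0 d=22/93
  seg 1: a=-1 b=101/31 c=66/31 d=-74/31
  seg 2: a=2 b=11/31 c=-156/31 d=52/31
S(3/4) = -245/992

Δ: Δ0=-1, Δ1=3, Δ2=-3
row 1: diag=8, rhs=24; c'=1/8, d'=3
row 2: denom=4−1·1/8=31/8; d'=(-36−1·3)/(31/8)=-312/31
back: M2=-312/31
back: M1=3−1/8·-312/31=132/31
M: M0=0, M1=132/31, M2=-312/31, M3=0
seg 0: a=2, c=M0/2=0, d=(M1−M0)/(6·3)=22/93, b=Δ0−h0·(2M0+M1)/6=-97/31
seg 1: a=-1, c=M1/2=66/31, d=(M2−M1)/(6·1)=-74/31, b=Δ1−h1·(2M1+M2)/6=101/31
seg 2: a=2, c=M2/2=-156/31, d=(M3−M2)/(6·1)=52/31, b=Δ2−h2·(2M2+M3)/6=11/31
t_q=3/4 → seg 0, τ=3/4; S=2+-97/31·τ+0·τ²+22/93·τ³=-245/992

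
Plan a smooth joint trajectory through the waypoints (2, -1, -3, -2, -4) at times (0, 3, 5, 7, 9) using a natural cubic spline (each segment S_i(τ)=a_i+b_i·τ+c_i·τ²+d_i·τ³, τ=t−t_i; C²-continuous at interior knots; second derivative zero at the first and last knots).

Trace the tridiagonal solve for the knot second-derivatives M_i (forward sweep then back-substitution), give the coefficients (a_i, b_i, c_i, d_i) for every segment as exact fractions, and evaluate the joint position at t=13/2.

  seg 0: a=2 b=-239/284 c=0 d=-5/284
  seg 1: a=-1 b=-187/142 c=-45/284 d=45/284
  seg 2: a=-3 b=-7/142 c=225/284 d=-147/568
  seg 3: a=-2 b=1/71 c=-54/71 d=9/71
S(13/2) = -9837/4544

Δ: Δ0=-1, Δ1=-1, Δ2=1/2, Δ3=-1
row 1: diag=10, rhs=0; c'=1/5, d'=0
row 2: denom=8−2·1/5=38/5; d'=(9−2·0)/(38/5)=45/38
row 3: denom=8−2·5/19=142/19; d'=(-9−2·45/38)/(142/19)=-108/71
back: M3=-108/71
back: M2=45/38−5/19·-108/71=225/142
back: M1=0−1/5·225/142=-45/142
M: M0=0, M1=-45/142, M2=225/142, M3=-108/71, M4=0
seg 0: a=2, c=M0/2=0, d=(M1−M0)/(6·3)=-5/284, b=Δ0−h0·(2M0+M1)/6=-239/284
seg 1: a=-1, c=M1/2=-45/284, d=(M2−M1)/(6·2)=45/284, b=Δ1−h1·(2M1+M2)/6=-187/142
seg 2: a=-3, c=M2/2=225/284, d=(M3−M2)/(6·2)=-147/568, b=Δ2−h2·(2M2+M3)/6=-7/142
seg 3: a=-2, c=M3/2=-54/71, d=(M4−M3)/(6·2)=9/71, b=Δ3−h3·(2M3+M4)/6=1/71
t_q=13/2 → seg 2, τ=3/2; S=-3+-7/142·τ+225/284·τ²+-147/568·τ³=-9837/4544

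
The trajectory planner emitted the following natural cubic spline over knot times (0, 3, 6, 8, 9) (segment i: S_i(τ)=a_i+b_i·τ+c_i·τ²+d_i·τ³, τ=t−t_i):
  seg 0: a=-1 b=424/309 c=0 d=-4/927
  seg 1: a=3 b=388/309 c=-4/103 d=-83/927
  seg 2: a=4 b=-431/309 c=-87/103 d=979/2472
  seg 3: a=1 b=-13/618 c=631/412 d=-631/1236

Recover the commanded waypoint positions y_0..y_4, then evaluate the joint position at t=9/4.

y_0 = S_0(0) = a_0 = -1
y_1 = S_1(0) = a_1 = 3
y_2 = S_2(0) = a_2 = 4
y_3 = S_3(0) = a_3 = 1
y_4 = S_3(1) = 2
t_q=9/4 is in segment 0 (τ=9/4); S_0(τ)=3359/1648

y_0=-1 y_1=3 y_2=4 y_3=1 y_4=2
S(9/4) = 3359/1648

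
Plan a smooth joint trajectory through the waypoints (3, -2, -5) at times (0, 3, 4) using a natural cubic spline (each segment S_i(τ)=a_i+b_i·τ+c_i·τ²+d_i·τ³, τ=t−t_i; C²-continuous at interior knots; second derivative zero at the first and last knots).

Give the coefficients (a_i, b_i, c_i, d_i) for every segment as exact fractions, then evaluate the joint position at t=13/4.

Δ: Δ0=-5/3, Δ1=-3
row 1: diag=8, rhs=-8; c'=1/8, d'=-1
back: M1=-1
M: M0=0, M1=-1, M2=0
seg 0: a=3, c=M0/2=0, d=(M1−M0)/(6·3)=-1/18, b=Δ0−h0·(2M0+M1)/6=-7/6
seg 1: a=-2, c=M1/2=-1/2, d=(M2−M1)/(6·1)=1/6, b=Δ1−h1·(2M1+M2)/6=-8/3
t_q=13/4 → seg 1, τ=1/4; S=-2+-8/3·τ+-1/2·τ²+1/6·τ³=-345/128

  seg 0: a=3 b=-7/6 c=0 d=-1/18
  seg 1: a=-2 b=-8/3 c=-1/2 d=1/6
S(13/4) = -345/128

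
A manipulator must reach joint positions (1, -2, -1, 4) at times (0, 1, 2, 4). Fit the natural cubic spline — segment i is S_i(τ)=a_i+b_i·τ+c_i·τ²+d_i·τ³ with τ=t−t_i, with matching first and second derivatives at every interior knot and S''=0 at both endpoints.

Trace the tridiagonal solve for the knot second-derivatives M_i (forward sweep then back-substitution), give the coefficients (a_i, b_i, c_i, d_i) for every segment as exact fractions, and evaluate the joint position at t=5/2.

  seg 0: a=1 b=-183/46 c=0 d=45/46
  seg 1: a=-2 b=-24/23 c=135/46 d=-41/46
  seg 2: a=-1 b=99/46 c=6/23 d=-1/23
S(5/2) = 25/184

Δ: Δ0=-3, Δ1=1, Δ2=5/2
row 1: diag=4, rhs=24; c'=1/4, d'=6
row 2: denom=6−1·1/4=23/4; d'=(9−1·6)/(23/4)=12/23
back: M2=12/23
back: M1=6−1/4·12/23=135/23
M: M0=0, M1=135/23, M2=12/23, M3=0
seg 0: a=1, c=M0/2=0, d=(M1−M0)/(6·1)=45/46, b=Δ0−h0·(2M0+M1)/6=-183/46
seg 1: a=-2, c=M1/2=135/46, d=(M2−M1)/(6·1)=-41/46, b=Δ1−h1·(2M1+M2)/6=-24/23
seg 2: a=-1, c=M2/2=6/23, d=(M3−M2)/(6·2)=-1/23, b=Δ2−h2·(2M2+M3)/6=99/46
t_q=5/2 → seg 2, τ=1/2; S=-1+99/46·τ+6/23·τ²+-1/23·τ³=25/184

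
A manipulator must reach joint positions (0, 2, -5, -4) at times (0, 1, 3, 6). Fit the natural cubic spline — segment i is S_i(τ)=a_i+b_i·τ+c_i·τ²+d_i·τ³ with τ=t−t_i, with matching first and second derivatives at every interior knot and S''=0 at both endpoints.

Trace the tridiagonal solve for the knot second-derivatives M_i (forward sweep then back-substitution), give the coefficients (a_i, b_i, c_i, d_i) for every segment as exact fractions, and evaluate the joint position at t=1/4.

  seg 0: a=0 b=131/42 c=0 d=-47/42
  seg 1: a=2 b=-5/21 c=-47/14 d=145/168
  seg 2: a=-5 b=-139/42 c=51/28 d=-17/84
S(1/4) = 683/896

Δ: Δ0=2, Δ1=-7/2, Δ2=1/3
row 1: diag=6, rhs=-33; c'=1/3, d'=-11/2
row 2: denom=10−2·1/3=28/3; d'=(23−2·-11/2)/(28/3)=51/14
back: M2=51/14
back: M1=-11/2−1/3·51/14=-47/7
M: M0=0, M1=-47/7, M2=51/14, M3=0
seg 0: a=0, c=M0/2=0, d=(M1−M0)/(6·1)=-47/42, b=Δ0−h0·(2M0+M1)/6=131/42
seg 1: a=2, c=M1/2=-47/14, d=(M2−M1)/(6·2)=145/168, b=Δ1−h1·(2M1+M2)/6=-5/21
seg 2: a=-5, c=M2/2=51/28, d=(M3−M2)/(6·3)=-17/84, b=Δ2−h2·(2M2+M3)/6=-139/42
t_q=1/4 → seg 0, τ=1/4; S=0+131/42·τ+0·τ²+-47/42·τ³=683/896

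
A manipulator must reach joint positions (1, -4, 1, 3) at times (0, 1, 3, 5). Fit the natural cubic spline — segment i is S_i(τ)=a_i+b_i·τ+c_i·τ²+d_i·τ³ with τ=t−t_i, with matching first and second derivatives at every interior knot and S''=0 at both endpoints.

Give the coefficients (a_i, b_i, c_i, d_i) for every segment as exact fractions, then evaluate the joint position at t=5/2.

  seg 0: a=1 b=-283/44 c=0 d=63/44
  seg 1: a=-4 b=-47/22 c=189/44 d=-87/88
  seg 2: a=1 b=35/11 c=-18/11 d=3/11
S(5/2) = -617/704

Δ: Δ0=-5, Δ1=5/2, Δ2=1
row 1: diag=6, rhs=45; c'=1/3, d'=15/2
row 2: denom=8−2·1/3=22/3; d'=(-9−2·15/2)/(22/3)=-36/11
back: M2=-36/11
back: M1=15/2−1/3·-36/11=189/22
M: M0=0, M1=189/22, M2=-36/11, M3=0
seg 0: a=1, c=M0/2=0, d=(M1−M0)/(6·1)=63/44, b=Δ0−h0·(2M0+M1)/6=-283/44
seg 1: a=-4, c=M1/2=189/44, d=(M2−M1)/(6·2)=-87/88, b=Δ1−h1·(2M1+M2)/6=-47/22
seg 2: a=1, c=M2/2=-18/11, d=(M3−M2)/(6·2)=3/11, b=Δ2−h2·(2M2+M3)/6=35/11
t_q=5/2 → seg 1, τ=3/2; S=-4+-47/22·τ+189/44·τ²+-87/88·τ³=-617/704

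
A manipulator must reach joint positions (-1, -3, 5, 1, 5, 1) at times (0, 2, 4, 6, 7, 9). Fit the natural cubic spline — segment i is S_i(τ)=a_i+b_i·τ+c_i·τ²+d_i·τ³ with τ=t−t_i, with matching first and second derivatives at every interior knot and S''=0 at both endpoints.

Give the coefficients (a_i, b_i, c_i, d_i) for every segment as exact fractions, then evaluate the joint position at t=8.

  seg 0: a=-1 b=-1411/477 c=0 d=467/954
  seg 1: a=-3 b=1391/477 c=467/159 d=-2285/1908
  seg 2: a=5 b=140/477 c=-1351/318 d=2959/1908
  seg 3: a=1 b=911/477 c=268/53 d=-1415/477
  seg 4: a=5 b=1490/477 c=-611/159 d=611/954
S(8) = 1565/318

Δ: Δ0=-1, Δ1=4, Δ2=-2, Δ3=4, Δ4=-2
row 1: diag=8, rhs=30; c'=1/4, d'=15/4
row 2: denom=8−2·1/4=15/2; d'=(-36−2·15/4)/(15/2)=-29/5
row 3: denom=6−2·4/15=82/15; d'=(36−2·-29/5)/(82/15)=357/41
row 4: denom=6−1·15/82=477/82; d'=(-36−1·357/41)/(477/82)=-1222/159
back: M4=-1222/159
back: M3=357/41−15/82·-1222/159=536/53
back: M2=-29/5−4/15·536/53=-1351/159
back: M1=15/4−1/4·-1351/159=934/159
M: M0=0, M1=934/159, M2=-1351/159, M3=536/53, M4=-1222/159, M5=0
seg 0: a=-1, c=M0/2=0, d=(M1−M0)/(6·2)=467/954, b=Δ0−h0·(2M0+M1)/6=-1411/477
seg 1: a=-3, c=M1/2=467/159, d=(M2−M1)/(6·2)=-2285/1908, b=Δ1−h1·(2M1+M2)/6=1391/477
seg 2: a=5, c=M2/2=-1351/318, d=(M3−M2)/(6·2)=2959/1908, b=Δ2−h2·(2M2+M3)/6=140/477
seg 3: a=1, c=M3/2=268/53, d=(M4−M3)/(6·1)=-1415/477, b=Δ3−h3·(2M3+M4)/6=911/477
seg 4: a=5, c=M4/2=-611/159, d=(M5−M4)/(6·2)=611/954, b=Δ4−h4·(2M4+M5)/6=1490/477
t_q=8 → seg 4, τ=1; S=5+1490/477·τ+-611/159·τ²+611/954·τ³=1565/318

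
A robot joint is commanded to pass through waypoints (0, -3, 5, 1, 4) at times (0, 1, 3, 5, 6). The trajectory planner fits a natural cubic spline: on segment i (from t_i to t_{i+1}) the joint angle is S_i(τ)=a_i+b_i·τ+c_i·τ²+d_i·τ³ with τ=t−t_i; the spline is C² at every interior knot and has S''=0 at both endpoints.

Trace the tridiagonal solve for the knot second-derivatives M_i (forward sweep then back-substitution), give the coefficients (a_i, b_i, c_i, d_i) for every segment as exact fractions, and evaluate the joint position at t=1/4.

  seg 0: a=0 b=-14/3 c=0 d=5/3
  seg 1: a=-3 b=1/3 c=5 d=-19/12
  seg 2: a=5 b=4/3 c=-9/2 d=17/12
  seg 3: a=1 b=1/3 c=4 d=-4/3
S(1/4) = -73/64

Δ: Δ0=-3, Δ1=4, Δ2=-2, Δ3=3
row 1: diag=6, rhs=42; c'=1/3, d'=7
row 2: denom=8−2·1/3=22/3; d'=(-36−2·7)/(22/3)=-75/11
row 3: denom=6−2·3/11=60/11; d'=(30−2·-75/11)/(60/11)=8
back: M3=8
back: M2=-75/11−3/11·8=-9
back: M1=7−1/3·-9=10
M: M0=0, M1=10, M2=-9, M3=8, M4=0
seg 0: a=0, c=M0/2=0, d=(M1−M0)/(6·1)=5/3, b=Δ0−h0·(2M0+M1)/6=-14/3
seg 1: a=-3, c=M1/2=5, d=(M2−M1)/(6·2)=-19/12, b=Δ1−h1·(2M1+M2)/6=1/3
seg 2: a=5, c=M2/2=-9/2, d=(M3−M2)/(6·2)=17/12, b=Δ2−h2·(2M2+M3)/6=4/3
seg 3: a=1, c=M3/2=4, d=(M4−M3)/(6·1)=-4/3, b=Δ3−h3·(2M3+M4)/6=1/3
t_q=1/4 → seg 0, τ=1/4; S=0+-14/3·τ+0·τ²+5/3·τ³=-73/64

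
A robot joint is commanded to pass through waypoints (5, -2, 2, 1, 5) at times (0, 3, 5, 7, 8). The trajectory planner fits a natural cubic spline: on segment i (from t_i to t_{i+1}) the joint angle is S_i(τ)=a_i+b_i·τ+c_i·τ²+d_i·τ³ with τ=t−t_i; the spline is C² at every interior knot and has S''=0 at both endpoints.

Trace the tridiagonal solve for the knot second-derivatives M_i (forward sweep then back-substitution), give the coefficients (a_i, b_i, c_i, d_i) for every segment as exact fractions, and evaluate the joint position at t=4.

Δ: Δ0=-7/3, Δ1=2, Δ2=-1/2, Δ3=4
row 1: diag=10, rhs=26; c'=1/5, d'=13/5
row 2: denom=8−2·1/5=38/5; d'=(-15−2·13/5)/(38/5)=-101/38
row 3: denom=6−2·5/19=104/19; d'=(27−2·-101/38)/(104/19)=307/52
back: M3=307/52
back: M2=-101/38−5/19·307/52=-219/52
back: M1=13/5−1/5·-219/52=179/52
M: M0=0, M1=179/52, M2=-219/52, M3=307/52, M4=0
seg 0: a=5, c=M0/2=0, d=(M1−M0)/(6·3)=179/936, b=Δ0−h0·(2M0+M1)/6=-1265/312
seg 1: a=-2, c=M1/2=179/104, d=(M2−M1)/(6·2)=-199/312, b=Δ1−h1·(2M1+M2)/6=173/156
seg 2: a=2, c=M2/2=-219/104, d=(M3−M2)/(6·2)=263/312, b=Δ2−h2·(2M2+M3)/6=53/156
seg 3: a=1, c=M3/2=307/104, d=(M4−M3)/(6·1)=-307/312, b=Δ3−h3·(2M3+M4)/6=317/156
t_q=4 → seg 1, τ=1; S=-2+173/156·τ+179/104·τ²+-199/312·τ³=5/26

  seg 0: a=5 b=-1265/312 c=0 d=179/936
  seg 1: a=-2 b=173/156 c=179/104 d=-199/312
  seg 2: a=2 b=53/156 c=-219/104 d=263/312
  seg 3: a=1 b=317/156 c=307/104 d=-307/312
S(4) = 5/26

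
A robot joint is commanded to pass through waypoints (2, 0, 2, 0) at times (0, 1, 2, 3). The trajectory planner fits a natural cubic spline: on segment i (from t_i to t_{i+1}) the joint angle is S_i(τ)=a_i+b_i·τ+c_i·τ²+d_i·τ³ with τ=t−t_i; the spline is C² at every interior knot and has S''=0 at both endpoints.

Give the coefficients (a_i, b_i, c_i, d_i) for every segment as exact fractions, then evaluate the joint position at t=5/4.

  seg 0: a=2 b=-10/3 c=0 d=4/3
  seg 1: a=0 b=2/3 c=4 d=-8/3
  seg 2: a=2 b=2/3 c=-4 d=4/3
S(5/4) = 3/8

Δ: Δ0=-2, Δ1=2, Δ2=-2
row 1: diag=4, rhs=24; c'=1/4, d'=6
row 2: denom=4−1·1/4=15/4; d'=(-24−1·6)/(15/4)=-8
back: M2=-8
back: M1=6−1/4·-8=8
M: M0=0, M1=8, M2=-8, M3=0
seg 0: a=2, c=M0/2=0, d=(M1−M0)/(6·1)=4/3, b=Δ0−h0·(2M0+M1)/6=-10/3
seg 1: a=0, c=M1/2=4, d=(M2−M1)/(6·1)=-8/3, b=Δ1−h1·(2M1+M2)/6=2/3
seg 2: a=2, c=M2/2=-4, d=(M3−M2)/(6·1)=4/3, b=Δ2−h2·(2M2+M3)/6=2/3
t_q=5/4 → seg 1, τ=1/4; S=0+2/3·τ+4·τ²+-8/3·τ³=3/8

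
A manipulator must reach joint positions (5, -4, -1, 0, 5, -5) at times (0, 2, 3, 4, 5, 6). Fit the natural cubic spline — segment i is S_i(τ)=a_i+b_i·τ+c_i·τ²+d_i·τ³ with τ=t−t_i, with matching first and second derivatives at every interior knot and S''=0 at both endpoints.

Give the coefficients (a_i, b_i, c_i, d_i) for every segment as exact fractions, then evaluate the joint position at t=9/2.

Δ: Δ0=-9/2, Δ1=3, Δ2=1, Δ3=5, Δ4=-10
row 1: diag=6, rhs=45; c'=1/6, d'=15/2
row 2: denom=4−1·1/6=23/6; d'=(-12−1·15/2)/(23/6)=-117/23
row 3: denom=4−1·6/23=86/23; d'=(24−1·-117/23)/(86/23)=669/86
row 4: denom=4−1·23/86=321/86; d'=(-90−1·669/86)/(321/86)=-2803/107
back: M4=-2803/107
back: M3=669/86−23/86·-2803/107=1582/107
back: M2=-117/23−6/23·1582/107=-957/107
back: M1=15/2−1/6·-957/107=962/107
M: M0=0, M1=962/107, M2=-957/107, M3=1582/107, M4=-2803/107, M5=0
seg 0: a=5, c=M0/2=0, d=(M1−M0)/(6·2)=481/642, b=Δ0−h0·(2M0+M1)/6=-4813/642
seg 1: a=-4, c=M1/2=481/107, d=(M2−M1)/(6·1)=-1919/642, b=Δ1−h1·(2M1+M2)/6=959/642
seg 2: a=-1, c=M2/2=-957/214, d=(M3−M2)/(6·1)=2539/642, b=Δ2−h2·(2M2+M3)/6=487/321
seg 3: a=0, c=M3/2=791/107, d=(M4−M3)/(6·1)=-4385/642, b=Δ3−h3·(2M3+M4)/6=2849/642
seg 4: a=5, c=M4/2=-2803/214, d=(M5−M4)/(6·1)=2803/642, b=Δ4−h4·(2M4+M5)/6=-407/321
t_q=9/2 → seg 3, τ=1/2; S=0+2849/642·τ+791/107·τ²+-4385/642·τ³=5501/1712

  seg 0: a=5 b=-4813/642 c=0 d=481/642
  seg 1: a=-4 b=959/642 c=481/107 d=-1919/642
  seg 2: a=-1 b=487/321 c=-957/214 d=2539/642
  seg 3: a=0 b=2849/642 c=791/107 d=-4385/642
  seg 4: a=5 b=-407/321 c=-2803/214 d=2803/642
S(9/2) = 5501/1712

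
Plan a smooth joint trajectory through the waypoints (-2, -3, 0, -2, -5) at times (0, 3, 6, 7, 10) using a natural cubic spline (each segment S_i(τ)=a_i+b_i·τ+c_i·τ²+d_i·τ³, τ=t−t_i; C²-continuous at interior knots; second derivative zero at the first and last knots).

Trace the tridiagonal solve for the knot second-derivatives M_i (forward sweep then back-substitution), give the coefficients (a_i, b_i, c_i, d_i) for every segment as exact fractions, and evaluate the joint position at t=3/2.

  seg 0: a=-2 b=-235/228 c=0 d=53/684
  seg 1: a=-3 b=121/114 c=53/76 d=-491/2052
  seg 2: a=0 b=-277/228 c=-83/57 d=51/76
  seg 3: a=-2 b=-241/114 c=127/228 d=-127/2052
S(3/2) = -1997/608

Δ: Δ0=-1/3, Δ1=1, Δ2=-2, Δ3=-1
row 1: diag=12, rhs=8; c'=1/4, d'=2/3
row 2: denom=8−3·1/4=29/4; d'=(-18−3·2/3)/(29/4)=-80/29
row 3: denom=8−1·4/29=228/29; d'=(6−1·-80/29)/(228/29)=127/114
back: M3=127/114
back: M2=-80/29−4/29·127/114=-166/57
back: M1=2/3−1/4·-166/57=53/38
M: M0=0, M1=53/38, M2=-166/57, M3=127/114, M4=0
seg 0: a=-2, c=M0/2=0, d=(M1−M0)/(6·3)=53/684, b=Δ0−h0·(2M0+M1)/6=-235/228
seg 1: a=-3, c=M1/2=53/76, d=(M2−M1)/(6·3)=-491/2052, b=Δ1−h1·(2M1+M2)/6=121/114
seg 2: a=0, c=M2/2=-83/57, d=(M3−M2)/(6·1)=51/76, b=Δ2−h2·(2M2+M3)/6=-277/228
seg 3: a=-2, c=M3/2=127/228, d=(M4−M3)/(6·3)=-127/2052, b=Δ3−h3·(2M3+M4)/6=-241/114
t_q=3/2 → seg 0, τ=3/2; S=-2+-235/228·τ+0·τ²+53/684·τ³=-1997/608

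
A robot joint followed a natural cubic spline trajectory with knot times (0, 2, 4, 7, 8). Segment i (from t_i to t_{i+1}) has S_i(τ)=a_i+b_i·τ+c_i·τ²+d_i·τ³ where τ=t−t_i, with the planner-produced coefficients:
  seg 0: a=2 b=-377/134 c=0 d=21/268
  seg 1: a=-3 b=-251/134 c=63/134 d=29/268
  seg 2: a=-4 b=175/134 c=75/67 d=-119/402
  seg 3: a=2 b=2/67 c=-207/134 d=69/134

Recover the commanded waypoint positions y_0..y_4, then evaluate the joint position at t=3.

y_0=2 y_1=-3 y_2=-4 y_3=2 y_4=1
S(3) = -1151/268

y_0 = S_0(0) = a_0 = 2
y_1 = S_1(0) = a_1 = -3
y_2 = S_2(0) = a_2 = -4
y_3 = S_3(0) = a_3 = 2
y_4 = S_3(1) = 1
t_q=3 is in segment 1 (τ=1); S_1(τ)=-1151/268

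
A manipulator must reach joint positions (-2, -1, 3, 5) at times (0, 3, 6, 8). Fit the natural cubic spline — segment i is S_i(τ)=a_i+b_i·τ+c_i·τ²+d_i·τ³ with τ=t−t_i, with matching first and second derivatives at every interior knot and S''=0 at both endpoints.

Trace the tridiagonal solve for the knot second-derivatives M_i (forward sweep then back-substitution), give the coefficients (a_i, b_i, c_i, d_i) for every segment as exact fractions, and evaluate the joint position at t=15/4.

  seg 0: a=-2 b=4/111 c=0 d=11/333
  seg 1: a=-1 b=103/111 c=11/37 d=-2/37
  seg 2: a=3 b=139/111 c=-7/37 d=7/222
S(15/4) = -189/1184

Δ: Δ0=1/3, Δ1=4/3, Δ2=1
row 1: diag=12, rhs=6; c'=1/4, d'=1/2
row 2: denom=10−3·1/4=37/4; d'=(-2−3·1/2)/(37/4)=-14/37
back: M2=-14/37
back: M1=1/2−1/4·-14/37=22/37
M: M0=0, M1=22/37, M2=-14/37, M3=0
seg 0: a=-2, c=M0/2=0, d=(M1−M0)/(6·3)=11/333, b=Δ0−h0·(2M0+M1)/6=4/111
seg 1: a=-1, c=M1/2=11/37, d=(M2−M1)/(6·3)=-2/37, b=Δ1−h1·(2M1+M2)/6=103/111
seg 2: a=3, c=M2/2=-7/37, d=(M3−M2)/(6·2)=7/222, b=Δ2−h2·(2M2+M3)/6=139/111
t_q=15/4 → seg 1, τ=3/4; S=-1+103/111·τ+11/37·τ²+-2/37·τ³=-189/1184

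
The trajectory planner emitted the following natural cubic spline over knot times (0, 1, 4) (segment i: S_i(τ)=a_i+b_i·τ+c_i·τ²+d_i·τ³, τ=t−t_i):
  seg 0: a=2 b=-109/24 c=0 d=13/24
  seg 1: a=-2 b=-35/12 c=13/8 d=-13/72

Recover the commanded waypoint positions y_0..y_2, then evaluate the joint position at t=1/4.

y_0 = S_0(0) = a_0 = 2
y_1 = S_1(0) = a_1 = -2
y_2 = S_1(3) = -1
t_q=1/4 is in segment 0 (τ=1/4); S_0(τ)=447/512

y_0=2 y_1=-2 y_2=-1
S(1/4) = 447/512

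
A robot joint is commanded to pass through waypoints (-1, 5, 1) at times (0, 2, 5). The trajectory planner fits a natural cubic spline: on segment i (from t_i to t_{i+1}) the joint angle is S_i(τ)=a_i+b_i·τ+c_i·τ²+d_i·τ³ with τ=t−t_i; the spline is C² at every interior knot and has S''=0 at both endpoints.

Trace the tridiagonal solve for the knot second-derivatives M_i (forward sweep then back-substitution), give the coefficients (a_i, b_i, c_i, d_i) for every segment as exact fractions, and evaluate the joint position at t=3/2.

  seg 0: a=-1 b=58/15 c=0 d=-13/60
  seg 1: a=5 b=19/15 c=-13/10 d=13/90
S(3/2) = 651/160

Δ: Δ0=3, Δ1=-4/3
row 1: diag=10, rhs=-26; c'=3/10, d'=-13/5
back: M1=-13/5
M: M0=0, M1=-13/5, M2=0
seg 0: a=-1, c=M0/2=0, d=(M1−M0)/(6·2)=-13/60, b=Δ0−h0·(2M0+M1)/6=58/15
seg 1: a=5, c=M1/2=-13/10, d=(M2−M1)/(6·3)=13/90, b=Δ1−h1·(2M1+M2)/6=19/15
t_q=3/2 → seg 0, τ=3/2; S=-1+58/15·τ+0·τ²+-13/60·τ³=651/160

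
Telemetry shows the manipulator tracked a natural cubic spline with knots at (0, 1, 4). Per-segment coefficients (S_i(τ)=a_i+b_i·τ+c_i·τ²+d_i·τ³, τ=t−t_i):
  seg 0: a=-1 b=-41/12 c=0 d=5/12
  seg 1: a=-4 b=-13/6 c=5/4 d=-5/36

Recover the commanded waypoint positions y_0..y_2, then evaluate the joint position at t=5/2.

y_0 = S_0(0) = a_0 = -1
y_1 = S_1(0) = a_1 = -4
y_2 = S_1(3) = -3
t_q=5/2 is in segment 1 (τ=3/2); S_1(τ)=-157/32

y_0=-1 y_1=-4 y_2=-3
S(5/2) = -157/32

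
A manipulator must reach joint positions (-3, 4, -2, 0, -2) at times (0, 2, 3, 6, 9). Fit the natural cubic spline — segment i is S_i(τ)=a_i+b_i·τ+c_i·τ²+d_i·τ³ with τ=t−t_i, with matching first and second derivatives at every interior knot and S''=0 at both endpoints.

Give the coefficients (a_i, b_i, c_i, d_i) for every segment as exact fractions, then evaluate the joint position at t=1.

  seg 0: a=-3 b=601/85 c=0 d=-607/680
  seg 1: a=4 b=-619/170 c=-1821/340 d=1019/340
  seg 2: a=-2 b=-1823/340 c=309/85 d=-995/1836
  seg 3: a=0 b=309/170 c=-1267/1020 d=1267/9180
S(1) = 2161/680

Δ: Δ0=7/2, Δ1=-6, Δ2=2/3, Δ3=-2/3
row 1: diag=6, rhs=-57; c'=1/6, d'=-19/2
row 2: denom=8−1·1/6=47/6; d'=(40−1·-19/2)/(47/6)=297/47
row 3: denom=12−3·18/47=510/47; d'=(-8−3·297/47)/(510/47)=-1267/510
back: M3=-1267/510
back: M2=297/47−18/47·-1267/510=618/85
back: M1=-19/2−1/6·618/85=-1821/170
M: M0=0, M1=-1821/170, M2=618/85, M3=-1267/510, M4=0
seg 0: a=-3, c=M0/2=0, d=(M1−M0)/(6·2)=-607/680, b=Δ0−h0·(2M0+M1)/6=601/85
seg 1: a=4, c=M1/2=-1821/340, d=(M2−M1)/(6·1)=1019/340, b=Δ1−h1·(2M1+M2)/6=-619/170
seg 2: a=-2, c=M2/2=309/85, d=(M3−M2)/(6·3)=-995/1836, b=Δ2−h2·(2M2+M3)/6=-1823/340
seg 3: a=0, c=M3/2=-1267/1020, d=(M4−M3)/(6·3)=1267/9180, b=Δ3−h3·(2M3+M4)/6=309/170
t_q=1 → seg 0, τ=1; S=-3+601/85·τ+0·τ²+-607/680·τ³=2161/680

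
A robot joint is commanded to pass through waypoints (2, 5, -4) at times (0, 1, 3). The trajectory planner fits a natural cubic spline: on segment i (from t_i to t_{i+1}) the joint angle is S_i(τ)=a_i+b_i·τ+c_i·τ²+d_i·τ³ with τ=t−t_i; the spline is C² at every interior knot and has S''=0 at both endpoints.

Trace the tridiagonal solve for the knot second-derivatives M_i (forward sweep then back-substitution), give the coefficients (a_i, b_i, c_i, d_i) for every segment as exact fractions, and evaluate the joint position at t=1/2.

  seg 0: a=2 b=17/4 c=0 d=-5/4
  seg 1: a=5 b=1/2 c=-15/4 d=5/8
S(1/2) = 127/32

Δ: Δ0=3, Δ1=-9/2
row 1: diag=6, rhs=-45; c'=1/3, d'=-15/2
back: M1=-15/2
M: M0=0, M1=-15/2, M2=0
seg 0: a=2, c=M0/2=0, d=(M1−M0)/(6·1)=-5/4, b=Δ0−h0·(2M0+M1)/6=17/4
seg 1: a=5, c=M1/2=-15/4, d=(M2−M1)/(6·2)=5/8, b=Δ1−h1·(2M1+M2)/6=1/2
t_q=1/2 → seg 0, τ=1/2; S=2+17/4·τ+0·τ²+-5/4·τ³=127/32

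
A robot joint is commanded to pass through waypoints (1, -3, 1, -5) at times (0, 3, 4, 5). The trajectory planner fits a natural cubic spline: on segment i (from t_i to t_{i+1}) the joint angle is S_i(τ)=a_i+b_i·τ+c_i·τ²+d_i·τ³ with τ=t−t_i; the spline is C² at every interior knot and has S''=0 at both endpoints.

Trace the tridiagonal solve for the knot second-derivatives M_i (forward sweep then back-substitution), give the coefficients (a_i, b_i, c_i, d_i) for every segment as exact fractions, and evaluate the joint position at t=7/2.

Δ: Δ0=-4/3, Δ1=4, Δ2=-6
row 1: diag=8, rhs=32; c'=1/8, d'=4
row 2: denom=4−1·1/8=31/8; d'=(-60−1·4)/(31/8)=-512/31
back: M2=-512/31
back: M1=4−1/8·-512/31=188/31
M: M0=0, M1=188/31, M2=-512/31, M3=0
seg 0: a=1, c=M0/2=0, d=(M1−M0)/(6·3)=94/279, b=Δ0−h0·(2M0+M1)/6=-406/93
seg 1: a=-3, c=M1/2=94/31, d=(M2−M1)/(6·1)=-350/93, b=Δ1−h1·(2M1+M2)/6=440/93
seg 2: a=1, c=M2/2=-256/31, d=(M3−M2)/(6·1)=256/93, b=Δ2−h2·(2M2+M3)/6=-46/93
t_q=7/2 → seg 1, τ=1/2; S=-3+440/93·τ+94/31·τ²+-350/93·τ³=-43/124

  seg 0: a=1 b=-406/93 c=0 d=94/279
  seg 1: a=-3 b=440/93 c=94/31 d=-350/93
  seg 2: a=1 b=-46/93 c=-256/31 d=256/93
S(7/2) = -43/124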